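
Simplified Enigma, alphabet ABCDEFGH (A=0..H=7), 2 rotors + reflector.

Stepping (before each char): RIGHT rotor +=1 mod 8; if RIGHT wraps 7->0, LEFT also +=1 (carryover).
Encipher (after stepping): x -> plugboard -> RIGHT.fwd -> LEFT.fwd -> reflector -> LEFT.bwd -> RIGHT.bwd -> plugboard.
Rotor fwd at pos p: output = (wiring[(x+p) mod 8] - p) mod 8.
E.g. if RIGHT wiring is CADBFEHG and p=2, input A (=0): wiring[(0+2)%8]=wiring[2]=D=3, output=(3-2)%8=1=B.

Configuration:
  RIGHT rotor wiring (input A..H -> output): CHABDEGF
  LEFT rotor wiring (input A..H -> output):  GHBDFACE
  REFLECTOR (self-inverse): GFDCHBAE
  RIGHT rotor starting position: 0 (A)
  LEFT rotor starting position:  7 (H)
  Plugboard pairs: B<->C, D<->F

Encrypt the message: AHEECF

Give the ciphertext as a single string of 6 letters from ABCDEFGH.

Char 1 ('A'): step: R->1, L=7; A->plug->A->R->G->L->B->refl->F->L'->A->R'->C->plug->B
Char 2 ('H'): step: R->2, L=7; H->plug->H->R->F->L->G->refl->A->L'->C->R'->D->plug->F
Char 3 ('E'): step: R->3, L=7; E->plug->E->R->C->L->A->refl->G->L'->F->R'->H->plug->H
Char 4 ('E'): step: R->4, L=7; E->plug->E->R->G->L->B->refl->F->L'->A->R'->B->plug->C
Char 5 ('C'): step: R->5, L=7; C->plug->B->R->B->L->H->refl->E->L'->E->R'->G->plug->G
Char 6 ('F'): step: R->6, L=7; F->plug->D->R->B->L->H->refl->E->L'->E->R'->C->plug->B

Answer: BFHCGB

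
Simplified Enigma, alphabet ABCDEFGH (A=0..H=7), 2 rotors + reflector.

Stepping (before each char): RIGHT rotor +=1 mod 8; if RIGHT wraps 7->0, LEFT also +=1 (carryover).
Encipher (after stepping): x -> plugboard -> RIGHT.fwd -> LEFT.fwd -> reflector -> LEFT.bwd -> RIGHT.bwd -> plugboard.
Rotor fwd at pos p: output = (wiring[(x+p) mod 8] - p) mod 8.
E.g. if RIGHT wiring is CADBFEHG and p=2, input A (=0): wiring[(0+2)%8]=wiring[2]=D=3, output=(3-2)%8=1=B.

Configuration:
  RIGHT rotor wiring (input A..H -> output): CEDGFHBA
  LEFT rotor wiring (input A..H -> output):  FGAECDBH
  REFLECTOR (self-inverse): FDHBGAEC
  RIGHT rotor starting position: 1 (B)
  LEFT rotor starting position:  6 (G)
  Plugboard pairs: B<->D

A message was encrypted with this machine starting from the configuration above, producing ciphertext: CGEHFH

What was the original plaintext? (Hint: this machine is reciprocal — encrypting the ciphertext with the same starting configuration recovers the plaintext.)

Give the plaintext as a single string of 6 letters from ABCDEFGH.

Char 1 ('C'): step: R->2, L=6; C->plug->C->R->D->L->A->refl->F->L'->H->R'->E->plug->E
Char 2 ('G'): step: R->3, L=6; G->plug->G->R->B->L->B->refl->D->L'->A->R'->H->plug->H
Char 3 ('E'): step: R->4, L=6; E->plug->E->R->G->L->E->refl->G->L'->F->R'->C->plug->C
Char 4 ('H'): step: R->5, L=6; H->plug->H->R->A->L->D->refl->B->L'->B->R'->G->plug->G
Char 5 ('F'): step: R->6, L=6; F->plug->F->R->A->L->D->refl->B->L'->B->R'->H->plug->H
Char 6 ('H'): step: R->7, L=6; H->plug->H->R->C->L->H->refl->C->L'->E->R'->D->plug->B

Answer: EHCGHB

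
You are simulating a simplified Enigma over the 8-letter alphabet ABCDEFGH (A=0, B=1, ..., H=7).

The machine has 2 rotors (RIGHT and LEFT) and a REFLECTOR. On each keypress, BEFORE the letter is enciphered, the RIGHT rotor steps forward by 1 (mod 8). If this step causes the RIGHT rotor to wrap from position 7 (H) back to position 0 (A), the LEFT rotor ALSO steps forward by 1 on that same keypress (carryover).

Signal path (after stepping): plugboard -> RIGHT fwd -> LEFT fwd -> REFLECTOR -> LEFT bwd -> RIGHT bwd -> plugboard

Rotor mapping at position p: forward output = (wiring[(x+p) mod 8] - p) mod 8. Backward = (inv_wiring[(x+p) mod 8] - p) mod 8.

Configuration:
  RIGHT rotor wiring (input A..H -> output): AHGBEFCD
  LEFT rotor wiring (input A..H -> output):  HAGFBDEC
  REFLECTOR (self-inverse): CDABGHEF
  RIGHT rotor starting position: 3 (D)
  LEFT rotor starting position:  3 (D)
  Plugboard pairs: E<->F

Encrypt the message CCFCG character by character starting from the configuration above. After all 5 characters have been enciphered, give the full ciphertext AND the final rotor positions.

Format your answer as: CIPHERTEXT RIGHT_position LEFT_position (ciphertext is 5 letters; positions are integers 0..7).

Answer: FGCFC 0 4

Derivation:
Char 1 ('C'): step: R->4, L=3; C->plug->C->R->G->L->F->refl->H->L'->E->R'->E->plug->F
Char 2 ('C'): step: R->5, L=3; C->plug->C->R->G->L->F->refl->H->L'->E->R'->G->plug->G
Char 3 ('F'): step: R->6, L=3; F->plug->E->R->A->L->C->refl->A->L'->C->R'->C->plug->C
Char 4 ('C'): step: R->7, L=3; C->plug->C->R->A->L->C->refl->A->L'->C->R'->E->plug->F
Char 5 ('G'): step: R->0, L->4 (L advanced); G->plug->G->R->C->L->A->refl->C->L'->G->R'->C->plug->C
Final: ciphertext=FGCFC, RIGHT=0, LEFT=4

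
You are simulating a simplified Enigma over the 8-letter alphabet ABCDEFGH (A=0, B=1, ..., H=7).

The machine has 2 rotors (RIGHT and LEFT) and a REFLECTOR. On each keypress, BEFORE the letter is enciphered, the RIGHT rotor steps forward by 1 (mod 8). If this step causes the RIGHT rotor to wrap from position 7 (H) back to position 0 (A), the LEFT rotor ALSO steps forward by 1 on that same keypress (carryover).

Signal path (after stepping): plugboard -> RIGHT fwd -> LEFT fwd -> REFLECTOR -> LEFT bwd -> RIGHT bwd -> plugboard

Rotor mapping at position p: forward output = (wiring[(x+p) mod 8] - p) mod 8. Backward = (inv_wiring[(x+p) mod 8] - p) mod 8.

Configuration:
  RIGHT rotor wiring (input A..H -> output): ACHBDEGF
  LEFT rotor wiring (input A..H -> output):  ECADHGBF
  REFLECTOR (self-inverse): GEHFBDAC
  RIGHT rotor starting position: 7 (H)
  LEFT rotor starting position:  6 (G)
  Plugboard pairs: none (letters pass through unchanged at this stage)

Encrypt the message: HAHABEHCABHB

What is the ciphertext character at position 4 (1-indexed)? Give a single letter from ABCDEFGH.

Char 1 ('H'): step: R->0, L->7 (L advanced); H->plug->H->R->F->L->A->refl->G->L'->A->R'->A->plug->A
Char 2 ('A'): step: R->1, L=7; A->plug->A->R->B->L->F->refl->D->L'->C->R'->D->plug->D
Char 3 ('H'): step: R->2, L=7; H->plug->H->R->A->L->G->refl->A->L'->F->R'->A->plug->A
Char 4 ('A'): step: R->3, L=7; A->plug->A->R->G->L->H->refl->C->L'->H->R'->G->plug->G

G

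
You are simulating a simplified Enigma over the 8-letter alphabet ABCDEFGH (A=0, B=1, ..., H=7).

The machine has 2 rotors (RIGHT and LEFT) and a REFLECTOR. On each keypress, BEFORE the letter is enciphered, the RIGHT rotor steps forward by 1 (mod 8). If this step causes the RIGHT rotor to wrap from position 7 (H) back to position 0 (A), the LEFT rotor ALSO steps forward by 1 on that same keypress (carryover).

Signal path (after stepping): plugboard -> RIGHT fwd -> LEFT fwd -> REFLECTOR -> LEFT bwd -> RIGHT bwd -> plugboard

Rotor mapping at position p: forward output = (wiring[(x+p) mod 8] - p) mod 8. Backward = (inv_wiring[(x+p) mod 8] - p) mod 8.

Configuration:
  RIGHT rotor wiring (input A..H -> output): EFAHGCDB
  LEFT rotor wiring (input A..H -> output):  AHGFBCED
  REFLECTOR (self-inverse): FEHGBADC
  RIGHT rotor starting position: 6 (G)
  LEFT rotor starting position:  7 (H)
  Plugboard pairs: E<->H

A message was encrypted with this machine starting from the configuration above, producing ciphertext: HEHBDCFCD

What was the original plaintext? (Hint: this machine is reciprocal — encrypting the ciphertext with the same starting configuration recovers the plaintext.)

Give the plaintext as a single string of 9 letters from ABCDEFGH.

Answer: DBDHBAHEB

Derivation:
Char 1 ('H'): step: R->7, L=7; H->plug->E->R->A->L->E->refl->B->L'->B->R'->D->plug->D
Char 2 ('E'): step: R->0, L->0 (L advanced); E->plug->H->R->B->L->H->refl->C->L'->F->R'->B->plug->B
Char 3 ('H'): step: R->1, L=0; H->plug->E->R->B->L->H->refl->C->L'->F->R'->D->plug->D
Char 4 ('B'): step: R->2, L=0; B->plug->B->R->F->L->C->refl->H->L'->B->R'->E->plug->H
Char 5 ('D'): step: R->3, L=0; D->plug->D->R->A->L->A->refl->F->L'->D->R'->B->plug->B
Char 6 ('C'): step: R->4, L=0; C->plug->C->R->H->L->D->refl->G->L'->C->R'->A->plug->A
Char 7 ('F'): step: R->5, L=0; F->plug->F->R->D->L->F->refl->A->L'->A->R'->E->plug->H
Char 8 ('C'): step: R->6, L=0; C->plug->C->R->G->L->E->refl->B->L'->E->R'->H->plug->E
Char 9 ('D'): step: R->7, L=0; D->plug->D->R->B->L->H->refl->C->L'->F->R'->B->plug->B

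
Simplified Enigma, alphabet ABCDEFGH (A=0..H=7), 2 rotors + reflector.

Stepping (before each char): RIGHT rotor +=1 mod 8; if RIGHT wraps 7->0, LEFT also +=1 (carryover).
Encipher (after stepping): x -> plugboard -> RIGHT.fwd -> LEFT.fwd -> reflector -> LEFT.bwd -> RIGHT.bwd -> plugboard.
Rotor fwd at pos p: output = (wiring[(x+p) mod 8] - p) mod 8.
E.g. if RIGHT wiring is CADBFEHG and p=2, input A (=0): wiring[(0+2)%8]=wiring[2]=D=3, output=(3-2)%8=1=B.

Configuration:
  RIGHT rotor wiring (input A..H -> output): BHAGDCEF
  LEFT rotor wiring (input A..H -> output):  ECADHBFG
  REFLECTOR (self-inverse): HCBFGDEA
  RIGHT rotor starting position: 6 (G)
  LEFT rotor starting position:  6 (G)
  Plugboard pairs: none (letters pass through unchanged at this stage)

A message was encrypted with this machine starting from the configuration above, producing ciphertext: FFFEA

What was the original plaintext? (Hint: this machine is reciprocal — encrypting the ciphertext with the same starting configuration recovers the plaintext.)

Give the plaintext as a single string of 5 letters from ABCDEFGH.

Char 1 ('F'): step: R->7, L=6; F->plug->F->R->E->L->C->refl->B->L'->G->R'->A->plug->A
Char 2 ('F'): step: R->0, L->7 (L advanced); F->plug->F->R->C->L->D->refl->F->L'->B->R'->A->plug->A
Char 3 ('F'): step: R->1, L=7; F->plug->F->R->D->L->B->refl->C->L'->G->R'->A->plug->A
Char 4 ('E'): step: R->2, L=7; E->plug->E->R->C->L->D->refl->F->L'->B->R'->C->plug->C
Char 5 ('A'): step: R->3, L=7; A->plug->A->R->D->L->B->refl->C->L'->G->R'->F->plug->F

Answer: AAACF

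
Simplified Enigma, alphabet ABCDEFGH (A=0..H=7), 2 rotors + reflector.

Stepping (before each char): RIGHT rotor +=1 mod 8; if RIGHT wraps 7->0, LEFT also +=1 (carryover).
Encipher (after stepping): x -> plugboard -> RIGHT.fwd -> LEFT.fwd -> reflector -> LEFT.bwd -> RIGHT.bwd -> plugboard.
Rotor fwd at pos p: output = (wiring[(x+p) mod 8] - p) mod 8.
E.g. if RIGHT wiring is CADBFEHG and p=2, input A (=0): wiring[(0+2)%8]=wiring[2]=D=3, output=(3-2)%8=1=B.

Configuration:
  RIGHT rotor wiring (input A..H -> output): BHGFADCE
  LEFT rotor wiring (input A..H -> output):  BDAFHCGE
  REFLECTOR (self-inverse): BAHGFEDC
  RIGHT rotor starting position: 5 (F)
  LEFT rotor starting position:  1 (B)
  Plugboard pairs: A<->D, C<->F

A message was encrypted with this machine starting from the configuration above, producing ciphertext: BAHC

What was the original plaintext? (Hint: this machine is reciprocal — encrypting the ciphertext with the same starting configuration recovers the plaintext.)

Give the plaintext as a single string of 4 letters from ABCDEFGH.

Answer: FGGH

Derivation:
Char 1 ('B'): step: R->6, L=1; B->plug->B->R->G->L->D->refl->G->L'->D->R'->C->plug->F
Char 2 ('A'): step: R->7, L=1; A->plug->D->R->H->L->A->refl->B->L'->E->R'->G->plug->G
Char 3 ('H'): step: R->0, L->2 (L advanced); H->plug->H->R->E->L->E->refl->F->L'->C->R'->G->plug->G
Char 4 ('C'): step: R->1, L=2; C->plug->F->R->B->L->D->refl->G->L'->A->R'->H->plug->H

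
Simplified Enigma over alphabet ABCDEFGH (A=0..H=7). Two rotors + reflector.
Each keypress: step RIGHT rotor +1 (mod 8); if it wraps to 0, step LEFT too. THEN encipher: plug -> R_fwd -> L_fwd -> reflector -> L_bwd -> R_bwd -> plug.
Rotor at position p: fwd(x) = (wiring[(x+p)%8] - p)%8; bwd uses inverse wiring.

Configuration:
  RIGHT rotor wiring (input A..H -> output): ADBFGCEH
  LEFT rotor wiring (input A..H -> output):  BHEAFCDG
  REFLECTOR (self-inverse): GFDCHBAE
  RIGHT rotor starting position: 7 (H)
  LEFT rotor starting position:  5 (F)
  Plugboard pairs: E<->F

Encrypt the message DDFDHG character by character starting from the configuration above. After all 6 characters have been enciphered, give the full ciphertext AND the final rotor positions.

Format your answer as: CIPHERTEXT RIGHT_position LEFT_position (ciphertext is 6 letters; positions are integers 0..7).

Answer: EAEFFD 5 6

Derivation:
Char 1 ('D'): step: R->0, L->6 (L advanced); D->plug->D->R->F->L->C->refl->D->L'->C->R'->F->plug->E
Char 2 ('D'): step: R->1, L=6; D->plug->D->R->F->L->C->refl->D->L'->C->R'->A->plug->A
Char 3 ('F'): step: R->2, L=6; F->plug->E->R->C->L->D->refl->C->L'->F->R'->F->plug->E
Char 4 ('D'): step: R->3, L=6; D->plug->D->R->B->L->A->refl->G->L'->E->R'->E->plug->F
Char 5 ('H'): step: R->4, L=6; H->plug->H->R->B->L->A->refl->G->L'->E->R'->E->plug->F
Char 6 ('G'): step: R->5, L=6; G->plug->G->R->A->L->F->refl->B->L'->D->R'->D->plug->D
Final: ciphertext=EAEFFD, RIGHT=5, LEFT=6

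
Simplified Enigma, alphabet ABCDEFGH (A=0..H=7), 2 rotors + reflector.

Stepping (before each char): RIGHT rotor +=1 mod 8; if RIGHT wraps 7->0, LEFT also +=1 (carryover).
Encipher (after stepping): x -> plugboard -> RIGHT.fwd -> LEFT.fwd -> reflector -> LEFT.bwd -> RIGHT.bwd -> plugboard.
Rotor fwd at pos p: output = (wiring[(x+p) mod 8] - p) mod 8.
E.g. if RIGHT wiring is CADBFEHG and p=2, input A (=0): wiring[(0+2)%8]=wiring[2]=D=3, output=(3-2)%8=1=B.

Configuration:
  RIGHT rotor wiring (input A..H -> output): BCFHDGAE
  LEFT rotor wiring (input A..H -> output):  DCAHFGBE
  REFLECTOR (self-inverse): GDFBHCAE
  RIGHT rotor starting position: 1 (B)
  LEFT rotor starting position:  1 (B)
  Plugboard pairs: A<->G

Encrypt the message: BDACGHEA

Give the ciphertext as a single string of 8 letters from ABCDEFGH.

Answer: FHHDACHB

Derivation:
Char 1 ('B'): step: R->2, L=1; B->plug->B->R->F->L->A->refl->G->L'->C->R'->F->plug->F
Char 2 ('D'): step: R->3, L=1; D->plug->D->R->F->L->A->refl->G->L'->C->R'->H->plug->H
Char 3 ('A'): step: R->4, L=1; A->plug->G->R->B->L->H->refl->E->L'->D->R'->H->plug->H
Char 4 ('C'): step: R->5, L=1; C->plug->C->R->H->L->C->refl->F->L'->E->R'->D->plug->D
Char 5 ('G'): step: R->6, L=1; G->plug->A->R->C->L->G->refl->A->L'->F->R'->G->plug->A
Char 6 ('H'): step: R->7, L=1; H->plug->H->R->B->L->H->refl->E->L'->D->R'->C->plug->C
Char 7 ('E'): step: R->0, L->2 (L advanced); E->plug->E->R->D->L->E->refl->H->L'->E->R'->H->plug->H
Char 8 ('A'): step: R->1, L=2; A->plug->G->R->D->L->E->refl->H->L'->E->R'->B->plug->B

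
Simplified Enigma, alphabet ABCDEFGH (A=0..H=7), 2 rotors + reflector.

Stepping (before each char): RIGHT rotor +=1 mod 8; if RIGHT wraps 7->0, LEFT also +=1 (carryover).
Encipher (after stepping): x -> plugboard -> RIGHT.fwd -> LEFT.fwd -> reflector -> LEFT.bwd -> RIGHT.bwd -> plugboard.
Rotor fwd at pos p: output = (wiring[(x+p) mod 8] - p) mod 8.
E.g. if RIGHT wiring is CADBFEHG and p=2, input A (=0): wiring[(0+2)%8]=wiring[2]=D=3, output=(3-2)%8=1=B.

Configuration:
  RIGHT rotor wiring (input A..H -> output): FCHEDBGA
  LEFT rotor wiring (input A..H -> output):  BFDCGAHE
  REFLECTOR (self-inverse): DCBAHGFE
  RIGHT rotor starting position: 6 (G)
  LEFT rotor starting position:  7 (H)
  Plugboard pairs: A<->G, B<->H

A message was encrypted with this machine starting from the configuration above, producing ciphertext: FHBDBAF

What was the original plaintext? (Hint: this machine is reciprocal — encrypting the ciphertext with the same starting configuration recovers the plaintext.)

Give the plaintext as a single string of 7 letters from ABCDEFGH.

Answer: BGGFGBE

Derivation:
Char 1 ('F'): step: R->7, L=7; F->plug->F->R->E->L->D->refl->A->L'->H->R'->H->plug->B
Char 2 ('H'): step: R->0, L->0 (L advanced); H->plug->B->R->C->L->D->refl->A->L'->F->R'->A->plug->G
Char 3 ('B'): step: R->1, L=0; B->plug->H->R->E->L->G->refl->F->L'->B->R'->A->plug->G
Char 4 ('D'): step: R->2, L=0; D->plug->D->R->H->L->E->refl->H->L'->G->R'->F->plug->F
Char 5 ('B'): step: R->3, L=0; B->plug->H->R->E->L->G->refl->F->L'->B->R'->A->plug->G
Char 6 ('A'): step: R->4, L=0; A->plug->G->R->D->L->C->refl->B->L'->A->R'->H->plug->B
Char 7 ('F'): step: R->5, L=0; F->plug->F->R->C->L->D->refl->A->L'->F->R'->E->plug->E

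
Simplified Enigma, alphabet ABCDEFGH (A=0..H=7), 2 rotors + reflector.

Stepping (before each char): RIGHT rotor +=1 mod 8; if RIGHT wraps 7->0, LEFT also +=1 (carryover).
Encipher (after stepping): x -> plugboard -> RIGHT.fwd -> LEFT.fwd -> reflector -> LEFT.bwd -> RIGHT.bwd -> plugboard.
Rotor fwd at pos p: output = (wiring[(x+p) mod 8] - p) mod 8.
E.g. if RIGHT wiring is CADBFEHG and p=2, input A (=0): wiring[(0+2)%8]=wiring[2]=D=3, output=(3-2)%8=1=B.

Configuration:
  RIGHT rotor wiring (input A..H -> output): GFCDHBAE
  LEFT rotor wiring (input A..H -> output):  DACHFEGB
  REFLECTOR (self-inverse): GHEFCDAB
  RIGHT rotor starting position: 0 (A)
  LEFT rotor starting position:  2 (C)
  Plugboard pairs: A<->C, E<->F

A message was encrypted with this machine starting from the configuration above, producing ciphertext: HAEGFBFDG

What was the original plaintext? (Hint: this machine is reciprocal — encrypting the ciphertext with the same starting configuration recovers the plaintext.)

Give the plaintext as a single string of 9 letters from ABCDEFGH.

Char 1 ('H'): step: R->1, L=2; H->plug->H->R->F->L->H->refl->B->L'->G->R'->D->plug->D
Char 2 ('A'): step: R->2, L=2; A->plug->C->R->F->L->H->refl->B->L'->G->R'->E->plug->F
Char 3 ('E'): step: R->3, L=2; E->plug->F->R->D->L->C->refl->E->L'->E->R'->B->plug->B
Char 4 ('G'): step: R->4, L=2; G->plug->G->R->G->L->B->refl->H->L'->F->R'->B->plug->B
Char 5 ('F'): step: R->5, L=2; F->plug->E->R->A->L->A->refl->G->L'->H->R'->C->plug->A
Char 6 ('B'): step: R->6, L=2; B->plug->B->R->G->L->B->refl->H->L'->F->R'->F->plug->E
Char 7 ('F'): step: R->7, L=2; F->plug->E->R->E->L->E->refl->C->L'->D->R'->D->plug->D
Char 8 ('D'): step: R->0, L->3 (L advanced); D->plug->D->R->D->L->D->refl->F->L'->G->R'->A->plug->C
Char 9 ('G'): step: R->1, L=3; G->plug->G->R->D->L->D->refl->F->L'->G->R'->D->plug->D

Answer: DFBBAEDCD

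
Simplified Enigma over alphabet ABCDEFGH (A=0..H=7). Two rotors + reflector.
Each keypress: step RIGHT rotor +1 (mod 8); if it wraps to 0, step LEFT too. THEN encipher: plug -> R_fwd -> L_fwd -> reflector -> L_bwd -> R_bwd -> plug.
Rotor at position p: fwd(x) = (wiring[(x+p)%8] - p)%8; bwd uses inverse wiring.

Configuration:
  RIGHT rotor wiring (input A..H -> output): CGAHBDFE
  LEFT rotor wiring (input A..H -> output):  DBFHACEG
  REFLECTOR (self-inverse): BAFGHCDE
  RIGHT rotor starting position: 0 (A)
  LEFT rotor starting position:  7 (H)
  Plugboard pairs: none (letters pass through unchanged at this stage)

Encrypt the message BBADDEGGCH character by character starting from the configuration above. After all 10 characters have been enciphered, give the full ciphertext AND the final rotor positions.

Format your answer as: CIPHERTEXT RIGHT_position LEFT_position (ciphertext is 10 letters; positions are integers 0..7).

Answer: EHHCHAAAGD 2 0

Derivation:
Char 1 ('B'): step: R->1, L=7; B->plug->B->R->H->L->F->refl->C->L'->C->R'->E->plug->E
Char 2 ('B'): step: R->2, L=7; B->plug->B->R->F->L->B->refl->A->L'->E->R'->H->plug->H
Char 3 ('A'): step: R->3, L=7; A->plug->A->R->E->L->A->refl->B->L'->F->R'->H->plug->H
Char 4 ('D'): step: R->4, L=7; D->plug->D->R->A->L->H->refl->E->L'->B->R'->C->plug->C
Char 5 ('D'): step: R->5, L=7; D->plug->D->R->F->L->B->refl->A->L'->E->R'->H->plug->H
Char 6 ('E'): step: R->6, L=7; E->plug->E->R->C->L->C->refl->F->L'->H->R'->A->plug->A
Char 7 ('G'): step: R->7, L=7; G->plug->G->R->E->L->A->refl->B->L'->F->R'->A->plug->A
Char 8 ('G'): step: R->0, L->0 (L advanced); G->plug->G->R->F->L->C->refl->F->L'->C->R'->A->plug->A
Char 9 ('C'): step: R->1, L=0; C->plug->C->R->G->L->E->refl->H->L'->D->R'->G->plug->G
Char 10 ('H'): step: R->2, L=0; H->plug->H->R->E->L->A->refl->B->L'->B->R'->D->plug->D
Final: ciphertext=EHHCHAAAGD, RIGHT=2, LEFT=0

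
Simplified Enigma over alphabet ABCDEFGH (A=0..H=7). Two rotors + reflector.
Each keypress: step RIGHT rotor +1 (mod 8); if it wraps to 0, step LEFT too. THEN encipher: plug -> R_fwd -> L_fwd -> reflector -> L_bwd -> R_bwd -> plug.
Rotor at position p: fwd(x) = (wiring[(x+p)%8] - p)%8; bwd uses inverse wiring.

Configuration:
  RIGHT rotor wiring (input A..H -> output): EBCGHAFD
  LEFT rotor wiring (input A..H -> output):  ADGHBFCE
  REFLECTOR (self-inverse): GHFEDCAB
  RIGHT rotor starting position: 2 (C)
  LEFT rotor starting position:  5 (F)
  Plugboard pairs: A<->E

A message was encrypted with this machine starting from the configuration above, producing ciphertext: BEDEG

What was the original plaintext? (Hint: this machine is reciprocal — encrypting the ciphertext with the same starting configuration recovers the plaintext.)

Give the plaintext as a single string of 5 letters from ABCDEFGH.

Char 1 ('B'): step: R->3, L=5; B->plug->B->R->E->L->G->refl->A->L'->A->R'->E->plug->A
Char 2 ('E'): step: R->4, L=5; E->plug->A->R->D->L->D->refl->E->L'->H->R'->D->plug->D
Char 3 ('D'): step: R->5, L=5; D->plug->D->R->H->L->E->refl->D->L'->D->R'->A->plug->E
Char 4 ('E'): step: R->6, L=5; E->plug->A->R->H->L->E->refl->D->L'->D->R'->D->plug->D
Char 5 ('G'): step: R->7, L=5; G->plug->G->R->B->L->F->refl->C->L'->G->R'->H->plug->H

Answer: ADEDH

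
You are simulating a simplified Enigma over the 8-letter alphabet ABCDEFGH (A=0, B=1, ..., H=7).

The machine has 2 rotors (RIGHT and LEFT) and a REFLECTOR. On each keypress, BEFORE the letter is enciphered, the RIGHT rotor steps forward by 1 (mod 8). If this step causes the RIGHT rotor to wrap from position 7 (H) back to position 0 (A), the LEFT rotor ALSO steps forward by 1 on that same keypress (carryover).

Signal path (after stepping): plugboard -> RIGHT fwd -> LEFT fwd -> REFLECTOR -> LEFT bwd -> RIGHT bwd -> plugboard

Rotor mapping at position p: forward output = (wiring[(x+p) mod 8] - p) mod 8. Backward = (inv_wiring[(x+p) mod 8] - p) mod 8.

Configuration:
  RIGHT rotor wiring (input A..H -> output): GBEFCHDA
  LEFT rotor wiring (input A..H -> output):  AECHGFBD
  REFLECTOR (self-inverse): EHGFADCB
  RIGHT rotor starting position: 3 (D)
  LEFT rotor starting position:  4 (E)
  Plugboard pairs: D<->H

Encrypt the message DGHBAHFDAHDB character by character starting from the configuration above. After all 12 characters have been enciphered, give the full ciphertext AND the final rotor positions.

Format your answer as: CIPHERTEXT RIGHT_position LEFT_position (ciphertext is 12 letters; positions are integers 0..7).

Char 1 ('D'): step: R->4, L=4; D->plug->H->R->B->L->B->refl->H->L'->D->R'->B->plug->B
Char 2 ('G'): step: R->5, L=4; G->plug->G->R->A->L->C->refl->G->L'->G->R'->B->plug->B
Char 3 ('H'): step: R->6, L=4; H->plug->D->R->D->L->H->refl->B->L'->B->R'->H->plug->D
Char 4 ('B'): step: R->7, L=4; B->plug->B->R->H->L->D->refl->F->L'->C->R'->C->plug->C
Char 5 ('A'): step: R->0, L->5 (L advanced); A->plug->A->R->G->L->C->refl->G->L'->C->R'->E->plug->E
Char 6 ('H'): step: R->1, L=5; H->plug->D->R->B->L->E->refl->A->L'->A->R'->A->plug->A
Char 7 ('F'): step: R->2, L=5; F->plug->F->R->G->L->C->refl->G->L'->C->R'->A->plug->A
Char 8 ('D'): step: R->3, L=5; D->plug->H->R->B->L->E->refl->A->L'->A->R'->D->plug->H
Char 9 ('A'): step: R->4, L=5; A->plug->A->R->G->L->C->refl->G->L'->C->R'->E->plug->E
Char 10 ('H'): step: R->5, L=5; H->plug->D->R->B->L->E->refl->A->L'->A->R'->G->plug->G
Char 11 ('D'): step: R->6, L=5; D->plug->H->R->B->L->E->refl->A->L'->A->R'->C->plug->C
Char 12 ('B'): step: R->7, L=5; B->plug->B->R->H->L->B->refl->H->L'->E->R'->H->plug->D
Final: ciphertext=BBDCEAAHEGCD, RIGHT=7, LEFT=5

Answer: BBDCEAAHEGCD 7 5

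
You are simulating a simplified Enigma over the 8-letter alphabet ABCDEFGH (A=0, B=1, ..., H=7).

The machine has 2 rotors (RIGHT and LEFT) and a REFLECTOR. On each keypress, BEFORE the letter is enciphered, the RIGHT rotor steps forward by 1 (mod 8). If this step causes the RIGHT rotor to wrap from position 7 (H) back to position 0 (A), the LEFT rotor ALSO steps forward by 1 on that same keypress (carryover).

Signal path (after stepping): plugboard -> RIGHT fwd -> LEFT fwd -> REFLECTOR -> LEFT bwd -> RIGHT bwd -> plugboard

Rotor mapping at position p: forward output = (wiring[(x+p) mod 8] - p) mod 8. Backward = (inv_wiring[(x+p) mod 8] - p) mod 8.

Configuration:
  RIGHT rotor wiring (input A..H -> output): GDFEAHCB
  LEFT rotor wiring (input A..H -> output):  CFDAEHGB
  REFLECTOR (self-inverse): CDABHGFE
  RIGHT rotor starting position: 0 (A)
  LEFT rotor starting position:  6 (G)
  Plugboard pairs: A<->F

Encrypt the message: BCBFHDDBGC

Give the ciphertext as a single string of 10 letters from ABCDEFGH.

Char 1 ('B'): step: R->1, L=6; B->plug->B->R->E->L->F->refl->G->L'->G->R'->E->plug->E
Char 2 ('C'): step: R->2, L=6; C->plug->C->R->G->L->G->refl->F->L'->E->R'->G->plug->G
Char 3 ('B'): step: R->3, L=6; B->plug->B->R->F->L->C->refl->A->L'->A->R'->G->plug->G
Char 4 ('F'): step: R->4, L=6; F->plug->A->R->E->L->F->refl->G->L'->G->R'->C->plug->C
Char 5 ('H'): step: R->5, L=6; H->plug->H->R->D->L->H->refl->E->L'->C->R'->A->plug->F
Char 6 ('D'): step: R->6, L=6; D->plug->D->R->F->L->C->refl->A->L'->A->R'->C->plug->C
Char 7 ('D'): step: R->7, L=6; D->plug->D->R->G->L->G->refl->F->L'->E->R'->C->plug->C
Char 8 ('B'): step: R->0, L->7 (L advanced); B->plug->B->R->D->L->E->refl->H->L'->H->R'->F->plug->A
Char 9 ('G'): step: R->1, L=7; G->plug->G->R->A->L->C->refl->A->L'->G->R'->E->plug->E
Char 10 ('C'): step: R->2, L=7; C->plug->C->R->G->L->A->refl->C->L'->A->R'->E->plug->E

Answer: EGGCFCCAEE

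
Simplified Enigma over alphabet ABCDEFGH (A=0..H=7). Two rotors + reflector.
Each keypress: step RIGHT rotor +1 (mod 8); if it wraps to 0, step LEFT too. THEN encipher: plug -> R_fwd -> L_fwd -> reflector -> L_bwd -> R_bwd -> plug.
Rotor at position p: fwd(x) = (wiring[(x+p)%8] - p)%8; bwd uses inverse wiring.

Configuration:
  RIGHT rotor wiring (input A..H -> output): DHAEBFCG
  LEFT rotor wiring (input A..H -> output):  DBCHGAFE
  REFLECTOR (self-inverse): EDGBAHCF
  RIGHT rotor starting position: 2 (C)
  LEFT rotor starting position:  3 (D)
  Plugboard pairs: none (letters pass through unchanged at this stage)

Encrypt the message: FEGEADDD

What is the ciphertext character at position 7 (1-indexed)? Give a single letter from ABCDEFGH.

Char 1 ('F'): step: R->3, L=3; F->plug->F->R->A->L->E->refl->A->L'->F->R'->H->plug->H
Char 2 ('E'): step: R->4, L=3; E->plug->E->R->H->L->H->refl->F->L'->C->R'->D->plug->D
Char 3 ('G'): step: R->5, L=3; G->plug->G->R->H->L->H->refl->F->L'->C->R'->E->plug->E
Char 4 ('E'): step: R->6, L=3; E->plug->E->R->C->L->F->refl->H->L'->H->R'->H->plug->H
Char 5 ('A'): step: R->7, L=3; A->plug->A->R->H->L->H->refl->F->L'->C->R'->F->plug->F
Char 6 ('D'): step: R->0, L->4 (L advanced); D->plug->D->R->E->L->H->refl->F->L'->F->R'->F->plug->F
Char 7 ('D'): step: R->1, L=4; D->plug->D->R->A->L->C->refl->G->L'->G->R'->A->plug->A

A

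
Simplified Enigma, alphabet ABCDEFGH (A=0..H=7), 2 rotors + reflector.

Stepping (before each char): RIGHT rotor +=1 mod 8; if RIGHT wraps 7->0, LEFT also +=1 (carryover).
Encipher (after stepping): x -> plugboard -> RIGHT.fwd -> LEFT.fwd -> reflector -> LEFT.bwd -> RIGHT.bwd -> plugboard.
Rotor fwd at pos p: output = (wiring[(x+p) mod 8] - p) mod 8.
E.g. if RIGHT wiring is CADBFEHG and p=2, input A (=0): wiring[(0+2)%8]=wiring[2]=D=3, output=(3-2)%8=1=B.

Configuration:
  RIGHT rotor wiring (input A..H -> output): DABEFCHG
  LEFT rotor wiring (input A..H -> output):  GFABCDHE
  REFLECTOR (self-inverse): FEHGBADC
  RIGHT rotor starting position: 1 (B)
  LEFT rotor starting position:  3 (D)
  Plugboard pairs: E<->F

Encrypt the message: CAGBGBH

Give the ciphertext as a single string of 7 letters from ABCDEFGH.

Answer: EHHGDGF

Derivation:
Char 1 ('C'): step: R->2, L=3; C->plug->C->R->D->L->E->refl->B->L'->E->R'->F->plug->E
Char 2 ('A'): step: R->3, L=3; A->plug->A->R->B->L->H->refl->C->L'->G->R'->H->plug->H
Char 3 ('G'): step: R->4, L=3; G->plug->G->R->F->L->D->refl->G->L'->A->R'->H->plug->H
Char 4 ('B'): step: R->5, L=3; B->plug->B->R->C->L->A->refl->F->L'->H->R'->G->plug->G
Char 5 ('G'): step: R->6, L=3; G->plug->G->R->H->L->F->refl->A->L'->C->R'->D->plug->D
Char 6 ('B'): step: R->7, L=3; B->plug->B->R->E->L->B->refl->E->L'->D->R'->G->plug->G
Char 7 ('H'): step: R->0, L->4 (L advanced); H->plug->H->R->G->L->E->refl->B->L'->F->R'->E->plug->F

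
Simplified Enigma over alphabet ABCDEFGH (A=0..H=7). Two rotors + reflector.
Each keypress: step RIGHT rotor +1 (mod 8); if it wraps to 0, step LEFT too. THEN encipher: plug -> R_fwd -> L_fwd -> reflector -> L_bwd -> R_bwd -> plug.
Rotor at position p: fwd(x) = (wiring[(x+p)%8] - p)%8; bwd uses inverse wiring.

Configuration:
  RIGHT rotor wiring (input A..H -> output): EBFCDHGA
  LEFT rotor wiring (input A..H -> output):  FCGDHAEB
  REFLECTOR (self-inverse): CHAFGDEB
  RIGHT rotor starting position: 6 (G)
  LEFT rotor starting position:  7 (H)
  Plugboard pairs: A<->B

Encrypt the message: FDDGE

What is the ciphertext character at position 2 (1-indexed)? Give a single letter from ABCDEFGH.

Char 1 ('F'): step: R->7, L=7; F->plug->F->R->E->L->E->refl->G->L'->B->R'->A->plug->B
Char 2 ('D'): step: R->0, L->0 (L advanced); D->plug->D->R->C->L->G->refl->E->L'->G->R'->G->plug->G

G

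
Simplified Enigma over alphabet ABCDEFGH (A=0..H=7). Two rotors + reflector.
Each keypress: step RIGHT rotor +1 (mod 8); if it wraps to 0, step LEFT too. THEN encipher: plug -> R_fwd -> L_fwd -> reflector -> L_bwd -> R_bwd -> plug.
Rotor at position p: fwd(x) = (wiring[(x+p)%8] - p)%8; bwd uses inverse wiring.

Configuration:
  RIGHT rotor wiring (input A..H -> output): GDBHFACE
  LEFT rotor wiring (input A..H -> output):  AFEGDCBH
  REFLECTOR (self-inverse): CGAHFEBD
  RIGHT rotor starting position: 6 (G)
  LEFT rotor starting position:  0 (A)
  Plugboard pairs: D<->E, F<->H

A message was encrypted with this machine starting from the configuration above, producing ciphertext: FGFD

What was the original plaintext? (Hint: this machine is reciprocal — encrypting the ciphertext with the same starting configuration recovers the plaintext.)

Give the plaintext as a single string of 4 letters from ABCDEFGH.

Char 1 ('F'): step: R->7, L=0; F->plug->H->R->D->L->G->refl->B->L'->G->R'->F->plug->H
Char 2 ('G'): step: R->0, L->1 (L advanced); G->plug->G->R->C->L->F->refl->E->L'->A->R'->F->plug->H
Char 3 ('F'): step: R->1, L=1; F->plug->H->R->F->L->A->refl->C->L'->D->R'->G->plug->G
Char 4 ('D'): step: R->2, L=1; D->plug->E->R->A->L->E->refl->F->L'->C->R'->F->plug->H

Answer: HHGH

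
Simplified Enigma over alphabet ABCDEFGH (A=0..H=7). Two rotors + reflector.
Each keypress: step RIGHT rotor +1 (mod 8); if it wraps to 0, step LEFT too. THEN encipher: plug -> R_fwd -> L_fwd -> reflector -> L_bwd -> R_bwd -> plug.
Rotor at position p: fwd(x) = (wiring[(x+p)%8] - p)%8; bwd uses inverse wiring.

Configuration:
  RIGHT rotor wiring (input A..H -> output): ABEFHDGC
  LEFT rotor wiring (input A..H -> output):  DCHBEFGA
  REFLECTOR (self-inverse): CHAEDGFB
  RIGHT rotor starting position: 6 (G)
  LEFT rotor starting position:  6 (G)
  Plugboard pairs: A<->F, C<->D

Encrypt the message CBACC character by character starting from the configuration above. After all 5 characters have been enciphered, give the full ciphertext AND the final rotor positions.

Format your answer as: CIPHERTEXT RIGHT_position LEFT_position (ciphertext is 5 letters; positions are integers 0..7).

Answer: FHCFB 3 7

Derivation:
Char 1 ('C'): step: R->7, L=6; C->plug->D->R->F->L->D->refl->E->L'->D->R'->A->plug->F
Char 2 ('B'): step: R->0, L->7 (L advanced); B->plug->B->R->B->L->E->refl->D->L'->C->R'->H->plug->H
Char 3 ('A'): step: R->1, L=7; A->plug->F->R->F->L->F->refl->G->L'->G->R'->D->plug->C
Char 4 ('C'): step: R->2, L=7; C->plug->D->R->B->L->E->refl->D->L'->C->R'->A->plug->F
Char 5 ('C'): step: R->3, L=7; C->plug->D->R->D->L->A->refl->C->L'->E->R'->B->plug->B
Final: ciphertext=FHCFB, RIGHT=3, LEFT=7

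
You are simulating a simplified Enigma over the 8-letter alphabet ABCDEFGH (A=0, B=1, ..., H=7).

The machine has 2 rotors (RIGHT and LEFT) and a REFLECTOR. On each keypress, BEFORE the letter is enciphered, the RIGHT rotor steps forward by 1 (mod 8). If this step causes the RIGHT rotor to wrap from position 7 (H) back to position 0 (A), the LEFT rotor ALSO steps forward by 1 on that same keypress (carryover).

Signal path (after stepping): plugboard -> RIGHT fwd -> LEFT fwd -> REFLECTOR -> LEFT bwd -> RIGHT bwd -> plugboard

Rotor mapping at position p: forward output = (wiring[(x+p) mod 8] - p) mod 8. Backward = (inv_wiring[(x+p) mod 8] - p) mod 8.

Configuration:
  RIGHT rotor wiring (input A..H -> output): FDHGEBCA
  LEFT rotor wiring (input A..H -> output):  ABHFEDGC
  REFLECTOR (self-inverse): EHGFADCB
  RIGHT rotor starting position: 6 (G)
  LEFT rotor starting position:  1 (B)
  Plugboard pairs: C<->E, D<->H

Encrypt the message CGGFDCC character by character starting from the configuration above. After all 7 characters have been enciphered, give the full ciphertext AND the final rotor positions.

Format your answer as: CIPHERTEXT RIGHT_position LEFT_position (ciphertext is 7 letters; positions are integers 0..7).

Char 1 ('C'): step: R->7, L=1; C->plug->E->R->H->L->H->refl->B->L'->G->R'->B->plug->B
Char 2 ('G'): step: R->0, L->2 (L advanced); G->plug->G->R->C->L->C->refl->G->L'->G->R'->D->plug->H
Char 3 ('G'): step: R->1, L=2; G->plug->G->R->H->L->H->refl->B->L'->D->R'->D->plug->H
Char 4 ('F'): step: R->2, L=2; F->plug->F->R->G->L->G->refl->C->L'->C->R'->C->plug->E
Char 5 ('D'): step: R->3, L=2; D->plug->H->R->E->L->E->refl->A->L'->F->R'->E->plug->C
Char 6 ('C'): step: R->4, L=2; C->plug->E->R->B->L->D->refl->F->L'->A->R'->A->plug->A
Char 7 ('C'): step: R->5, L=2; C->plug->E->R->G->L->G->refl->C->L'->C->R'->F->plug->F
Final: ciphertext=BHHECAF, RIGHT=5, LEFT=2

Answer: BHHECAF 5 2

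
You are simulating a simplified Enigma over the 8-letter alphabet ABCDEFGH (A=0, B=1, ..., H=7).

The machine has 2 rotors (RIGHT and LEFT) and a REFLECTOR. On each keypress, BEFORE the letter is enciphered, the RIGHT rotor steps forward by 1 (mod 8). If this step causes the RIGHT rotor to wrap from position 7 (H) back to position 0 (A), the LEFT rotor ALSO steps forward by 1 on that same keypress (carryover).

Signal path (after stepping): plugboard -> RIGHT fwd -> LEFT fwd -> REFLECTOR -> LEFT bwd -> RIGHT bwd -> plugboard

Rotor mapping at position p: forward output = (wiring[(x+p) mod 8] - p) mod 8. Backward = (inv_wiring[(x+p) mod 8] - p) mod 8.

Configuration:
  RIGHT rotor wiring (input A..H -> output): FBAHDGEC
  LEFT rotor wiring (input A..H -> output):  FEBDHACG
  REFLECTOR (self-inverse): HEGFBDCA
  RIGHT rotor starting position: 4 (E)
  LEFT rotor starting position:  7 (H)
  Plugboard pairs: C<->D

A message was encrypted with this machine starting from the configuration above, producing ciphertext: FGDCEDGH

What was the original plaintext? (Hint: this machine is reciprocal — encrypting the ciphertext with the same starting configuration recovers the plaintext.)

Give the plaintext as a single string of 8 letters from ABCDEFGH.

Answer: AHGFHEED

Derivation:
Char 1 ('F'): step: R->5, L=7; F->plug->F->R->D->L->C->refl->G->L'->B->R'->A->plug->A
Char 2 ('G'): step: R->6, L=7; G->plug->G->R->F->L->A->refl->H->L'->A->R'->H->plug->H
Char 3 ('D'): step: R->7, L=7; D->plug->C->R->C->L->F->refl->D->L'->H->R'->G->plug->G
Char 4 ('C'): step: R->0, L->0 (L advanced); C->plug->D->R->H->L->G->refl->C->L'->G->R'->F->plug->F
Char 5 ('E'): step: R->1, L=0; E->plug->E->R->F->L->A->refl->H->L'->E->R'->H->plug->H
Char 6 ('D'): step: R->2, L=0; D->plug->C->R->B->L->E->refl->B->L'->C->R'->E->plug->E
Char 7 ('G'): step: R->3, L=0; G->plug->G->R->G->L->C->refl->G->L'->H->R'->E->plug->E
Char 8 ('H'): step: R->4, L=0; H->plug->H->R->D->L->D->refl->F->L'->A->R'->C->plug->D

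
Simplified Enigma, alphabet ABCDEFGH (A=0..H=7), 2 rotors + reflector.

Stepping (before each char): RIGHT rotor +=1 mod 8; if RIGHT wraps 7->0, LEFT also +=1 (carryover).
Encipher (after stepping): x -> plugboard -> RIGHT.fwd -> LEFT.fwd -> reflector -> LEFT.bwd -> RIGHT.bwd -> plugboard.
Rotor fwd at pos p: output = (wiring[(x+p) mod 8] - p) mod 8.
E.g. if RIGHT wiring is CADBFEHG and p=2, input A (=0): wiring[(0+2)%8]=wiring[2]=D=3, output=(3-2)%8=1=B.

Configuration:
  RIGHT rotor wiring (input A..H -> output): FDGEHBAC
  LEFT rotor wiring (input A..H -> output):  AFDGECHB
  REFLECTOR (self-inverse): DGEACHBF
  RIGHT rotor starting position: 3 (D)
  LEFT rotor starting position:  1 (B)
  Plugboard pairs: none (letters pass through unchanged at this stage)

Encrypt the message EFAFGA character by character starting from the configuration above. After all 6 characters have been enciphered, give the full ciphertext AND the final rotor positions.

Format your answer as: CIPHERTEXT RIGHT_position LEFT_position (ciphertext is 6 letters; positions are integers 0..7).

Answer: HDCHCG 1 2

Derivation:
Char 1 ('E'): step: R->4, L=1; E->plug->E->R->B->L->C->refl->E->L'->A->R'->H->plug->H
Char 2 ('F'): step: R->5, L=1; F->plug->F->R->B->L->C->refl->E->L'->A->R'->D->plug->D
Char 3 ('A'): step: R->6, L=1; A->plug->A->R->C->L->F->refl->H->L'->H->R'->C->plug->C
Char 4 ('F'): step: R->7, L=1; F->plug->F->R->A->L->E->refl->C->L'->B->R'->H->plug->H
Char 5 ('G'): step: R->0, L->2 (L advanced); G->plug->G->R->A->L->B->refl->G->L'->G->R'->C->plug->C
Char 6 ('A'): step: R->1, L=2; A->plug->A->R->C->L->C->refl->E->L'->B->R'->G->plug->G
Final: ciphertext=HDCHCG, RIGHT=1, LEFT=2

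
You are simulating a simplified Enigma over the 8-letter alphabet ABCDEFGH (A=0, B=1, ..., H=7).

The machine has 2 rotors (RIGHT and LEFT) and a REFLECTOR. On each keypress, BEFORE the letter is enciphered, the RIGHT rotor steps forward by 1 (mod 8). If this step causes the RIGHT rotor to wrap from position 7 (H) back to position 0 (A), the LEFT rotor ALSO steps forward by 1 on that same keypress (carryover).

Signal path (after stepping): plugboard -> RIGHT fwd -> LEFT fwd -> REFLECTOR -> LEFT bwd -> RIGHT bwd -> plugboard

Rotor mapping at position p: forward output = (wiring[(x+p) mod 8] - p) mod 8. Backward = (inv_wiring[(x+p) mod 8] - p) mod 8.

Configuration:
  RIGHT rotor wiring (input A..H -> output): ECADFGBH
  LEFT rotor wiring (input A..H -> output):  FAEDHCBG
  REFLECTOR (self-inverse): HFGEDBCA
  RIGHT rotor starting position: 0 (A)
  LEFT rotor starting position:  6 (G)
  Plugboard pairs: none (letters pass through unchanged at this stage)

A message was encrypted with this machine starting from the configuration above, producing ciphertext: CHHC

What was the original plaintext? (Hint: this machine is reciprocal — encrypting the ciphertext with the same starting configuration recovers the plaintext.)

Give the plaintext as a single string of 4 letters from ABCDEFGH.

Answer: AEDF

Derivation:
Char 1 ('C'): step: R->1, L=6; C->plug->C->R->C->L->H->refl->A->L'->B->R'->A->plug->A
Char 2 ('H'): step: R->2, L=6; H->plug->H->R->A->L->D->refl->E->L'->H->R'->E->plug->E
Char 3 ('H'): step: R->3, L=6; H->plug->H->R->F->L->F->refl->B->L'->G->R'->D->plug->D
Char 4 ('C'): step: R->4, L=6; C->plug->C->R->F->L->F->refl->B->L'->G->R'->F->plug->F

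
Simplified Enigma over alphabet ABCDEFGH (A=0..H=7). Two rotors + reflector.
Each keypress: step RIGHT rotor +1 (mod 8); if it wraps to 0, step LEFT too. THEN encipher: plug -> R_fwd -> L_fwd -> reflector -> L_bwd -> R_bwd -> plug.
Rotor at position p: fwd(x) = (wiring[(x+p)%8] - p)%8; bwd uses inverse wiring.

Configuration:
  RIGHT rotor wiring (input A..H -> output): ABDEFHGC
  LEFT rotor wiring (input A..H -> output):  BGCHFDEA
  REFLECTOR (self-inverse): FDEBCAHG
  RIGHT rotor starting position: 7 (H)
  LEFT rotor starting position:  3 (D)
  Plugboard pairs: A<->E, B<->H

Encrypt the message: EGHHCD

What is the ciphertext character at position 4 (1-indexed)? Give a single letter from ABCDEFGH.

Char 1 ('E'): step: R->0, L->4 (L advanced); E->plug->A->R->A->L->B->refl->D->L'->H->R'->F->plug->F
Char 2 ('G'): step: R->1, L=4; G->plug->G->R->B->L->H->refl->G->L'->G->R'->E->plug->A
Char 3 ('H'): step: R->2, L=4; H->plug->B->R->C->L->A->refl->F->L'->E->R'->E->plug->A
Char 4 ('H'): step: R->3, L=4; H->plug->B->R->C->L->A->refl->F->L'->E->R'->C->plug->C

C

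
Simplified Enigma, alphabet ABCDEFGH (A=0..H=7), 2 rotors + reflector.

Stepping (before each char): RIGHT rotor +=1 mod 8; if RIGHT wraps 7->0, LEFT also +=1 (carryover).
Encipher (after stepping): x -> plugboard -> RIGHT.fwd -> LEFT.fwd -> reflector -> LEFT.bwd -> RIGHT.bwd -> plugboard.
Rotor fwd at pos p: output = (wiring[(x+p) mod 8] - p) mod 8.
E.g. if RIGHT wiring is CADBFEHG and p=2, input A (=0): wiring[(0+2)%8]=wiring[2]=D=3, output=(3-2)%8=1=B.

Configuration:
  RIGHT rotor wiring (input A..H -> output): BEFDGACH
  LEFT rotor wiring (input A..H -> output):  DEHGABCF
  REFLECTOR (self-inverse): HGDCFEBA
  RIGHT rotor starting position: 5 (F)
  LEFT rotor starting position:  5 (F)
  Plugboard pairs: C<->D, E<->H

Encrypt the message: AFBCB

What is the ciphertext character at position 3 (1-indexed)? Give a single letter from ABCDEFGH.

Char 1 ('A'): step: R->6, L=5; A->plug->A->R->E->L->H->refl->A->L'->C->R'->H->plug->E
Char 2 ('F'): step: R->7, L=5; F->plug->F->R->H->L->D->refl->C->L'->F->R'->C->plug->D
Char 3 ('B'): step: R->0, L->6 (L advanced); B->plug->B->R->E->L->B->refl->G->L'->D->R'->D->plug->C

C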